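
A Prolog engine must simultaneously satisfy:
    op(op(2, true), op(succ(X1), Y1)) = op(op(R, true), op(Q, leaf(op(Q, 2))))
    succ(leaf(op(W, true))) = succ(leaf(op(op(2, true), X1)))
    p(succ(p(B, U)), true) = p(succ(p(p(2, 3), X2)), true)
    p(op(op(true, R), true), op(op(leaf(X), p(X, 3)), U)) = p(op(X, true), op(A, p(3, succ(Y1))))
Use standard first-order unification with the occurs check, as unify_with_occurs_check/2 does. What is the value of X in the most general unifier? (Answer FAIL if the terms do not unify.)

op(true, 2)

Decompose op/2: op(2, true) = op(R, true),  op(succ(X1), Y1) = op(Q, leaf(op(Q, 2))).
Decompose op/2: 2 = R,  true = true.
Bind R := 2; substituting into the one remaining equation that mentions R gives: p(op(op(true, 2), true), op(op(leaf(X), p(X, 3)), U)) = p(op(X, true), op(A, p(3, succ(Y1)))).
Delete trivial equation true = true.
Decompose op/2: succ(X1) = Q,  Y1 = leaf(op(Q, 2)).
Bind Q := succ(X1); substituting into the one remaining equation that mentions Q gives: Y1 = leaf(op(succ(X1), 2)).
Bind Y1 := leaf(op(succ(X1), 2)); substituting into the one remaining equation that mentions Y1 gives: p(op(op(true, 2), true), op(op(leaf(X), p(X, 3)), U)) = p(op(X, true), op(A, p(3, succ(leaf(op(succ(X1), 2)))))).
Decompose succ/1: leaf(op(W, true)) = leaf(op(op(2, true), X1)).
Decompose leaf/1: op(W, true) = op(op(2, true), X1).
Decompose op/2: W = op(2, true),  true = X1.
Bind W := op(2, true); no other remaining equation mentions W.
Bind X1 := true; substituting into the one remaining equation that mentions X1 gives: p(op(op(true, 2), true), op(op(leaf(X), p(X, 3)), U)) = p(op(X, true), op(A, p(3, succ(leaf(op(succ(true), 2)))))). Substituting into the earlier bindings gives Q := succ(true), Y1 := leaf(op(succ(true), 2)).
Decompose p/2: succ(p(B, U)) = succ(p(p(2, 3), X2)),  true = true.
Decompose succ/1: p(B, U) = p(p(2, 3), X2).
Decompose p/2: B = p(2, 3),  U = X2.
Bind B := p(2, 3); no other remaining equation mentions B.
Bind U := X2; substituting into the one remaining equation that mentions U gives: p(op(op(true, 2), true), op(op(leaf(X), p(X, 3)), X2)) = p(op(X, true), op(A, p(3, succ(leaf(op(succ(true), 2)))))).
Delete trivial equation true = true.
Decompose p/2: op(op(true, 2), true) = op(X, true),  op(op(leaf(X), p(X, 3)), X2) = op(A, p(3, succ(leaf(op(succ(true), 2))))).
Decompose op/2: op(true, 2) = X,  true = true.
Bind X := op(true, 2); substituting into the one remaining equation that mentions X gives: op(op(leaf(op(true, 2)), p(op(true, 2), 3)), X2) = op(A, p(3, succ(leaf(op(succ(true), 2))))).
Delete trivial equation true = true.
Decompose op/2: op(leaf(op(true, 2)), p(op(true, 2), 3)) = A,  X2 = p(3, succ(leaf(op(succ(true), 2)))).
Bind A := op(leaf(op(true, 2)), p(op(true, 2), 3)); no other remaining equation mentions A.
Bind X2 := p(3, succ(leaf(op(succ(true), 2)))). Substituting into the earlier binding gives U := p(3, succ(leaf(op(succ(true), 2)))).
MGU = { R ↦ 2, Q ↦ succ(true), Y1 ↦ leaf(op(succ(true), 2)), W ↦ op(2, true), X1 ↦ true, B ↦ p(2, 3), U ↦ p(3, succ(leaf(op(succ(true), 2)))), X ↦ op(true, 2), A ↦ op(leaf(op(true, 2)), p(op(true, 2), 3)), X2 ↦ p(3, succ(leaf(op(succ(true), 2)))) }, so X ↦ op(true, 2).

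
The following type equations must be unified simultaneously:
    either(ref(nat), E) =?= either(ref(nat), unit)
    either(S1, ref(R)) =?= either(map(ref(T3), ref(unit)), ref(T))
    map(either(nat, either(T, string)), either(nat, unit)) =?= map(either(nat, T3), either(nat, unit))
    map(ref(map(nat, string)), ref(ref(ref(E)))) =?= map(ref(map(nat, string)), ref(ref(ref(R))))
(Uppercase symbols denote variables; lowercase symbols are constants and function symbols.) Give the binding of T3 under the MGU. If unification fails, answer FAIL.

Decompose either/2: ref(nat) =?= ref(nat),  E =?= unit.
Delete trivial equation ref(nat) =?= ref(nat).
Bind E := unit; substituting into the one remaining equation that mentions E gives: map(ref(map(nat, string)), ref(ref(ref(unit)))) =?= map(ref(map(nat, string)), ref(ref(ref(R)))).
Decompose either/2: S1 =?= map(ref(T3), ref(unit)),  ref(R) =?= ref(T).
Bind S1 := map(ref(T3), ref(unit)); no other remaining equation mentions S1.
Decompose ref/1: R =?= T.
Bind R := T; substituting into the one remaining equation that mentions R gives: map(ref(map(nat, string)), ref(ref(ref(unit)))) =?= map(ref(map(nat, string)), ref(ref(ref(T)))).
Decompose map/2: either(nat, either(T, string)) =?= either(nat, T3),  either(nat, unit) =?= either(nat, unit).
Decompose either/2: nat =?= nat,  either(T, string) =?= T3.
Delete trivial equation nat =?= nat.
Bind T3 := either(T, string); no other remaining equation mentions T3. Substituting into the earlier binding gives S1 := map(ref(either(T, string)), ref(unit)).
Delete trivial equation either(nat, unit) =?= either(nat, unit).
Decompose map/2: ref(map(nat, string)) =?= ref(map(nat, string)),  ref(ref(ref(unit))) =?= ref(ref(ref(T))).
Delete trivial equation ref(map(nat, string)) =?= ref(map(nat, string)).
Decompose ref/1: ref(ref(unit)) =?= ref(ref(T)).
Decompose ref/1: ref(unit) =?= ref(T).
Decompose ref/1: unit =?= T.
Bind T := unit. Substituting into the earlier bindings gives S1 := map(ref(either(unit, string)), ref(unit)), R := unit, T3 := either(unit, string).
MGU = { E ↦ unit, S1 ↦ map(ref(either(unit, string)), ref(unit)), R ↦ unit, T3 ↦ either(unit, string), T ↦ unit }, so T3 ↦ either(unit, string).

either(unit, string)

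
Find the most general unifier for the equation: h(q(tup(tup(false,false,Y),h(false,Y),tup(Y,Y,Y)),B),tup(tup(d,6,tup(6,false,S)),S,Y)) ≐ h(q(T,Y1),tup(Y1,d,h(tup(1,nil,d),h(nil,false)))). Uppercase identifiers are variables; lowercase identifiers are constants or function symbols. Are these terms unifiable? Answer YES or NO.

Decompose h/2: q(tup(tup(false,false,Y),h(false,Y),tup(Y,Y,Y)),B) ≐ q(T,Y1),  tup(tup(d,6,tup(6,false,S)),S,Y) ≐ tup(Y1,d,h(tup(1,nil,d),h(nil,false))).
Decompose q/2: tup(tup(false,false,Y),h(false,Y),tup(Y,Y,Y)) ≐ T,  B ≐ Y1.
Bind T := tup(tup(false,false,Y),h(false,Y),tup(Y,Y,Y)); no other remaining equation mentions T.
Bind B := Y1; no other remaining equation mentions B.
Decompose tup/3: tup(d,6,tup(6,false,S)) ≐ Y1,  S ≐ d,  Y ≐ h(tup(1,nil,d),h(nil,false)).
Bind Y1 := tup(d,6,tup(6,false,S)); no other remaining equation mentions Y1. Substituting into the earlier binding gives B := tup(d,6,tup(6,false,S)).
Bind S := d; no other remaining equation mentions S. Substituting into the earlier bindings gives B := tup(d,6,tup(6,false,d)), Y1 := tup(d,6,tup(6,false,d)).
Bind Y := h(tup(1,nil,d),h(nil,false)). Substituting into the earlier binding gives T := tup(tup(false,false,h(tup(1,nil,d),h(nil,false))),h(false,h(tup(1,nil,d),h(nil,false))),tup(h(tup(1,nil,d),h(nil,false)),h(tup(1,nil,d),h(nil,false)),h(tup(1,nil,d),h(nil,false)))).
No equations remain and no clash or occurs-check failure arose, so a unifier exists.

YES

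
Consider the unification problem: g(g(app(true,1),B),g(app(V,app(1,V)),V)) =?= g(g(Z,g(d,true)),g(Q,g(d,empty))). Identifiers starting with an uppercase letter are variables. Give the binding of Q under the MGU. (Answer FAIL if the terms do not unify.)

app(g(d,empty),app(1,g(d,empty)))

Decompose g/2: g(app(true,1),B) =?= g(Z,g(d,true)),  g(app(V,app(1,V)),V) =?= g(Q,g(d,empty)).
Decompose g/2: app(true,1) =?= Z,  B =?= g(d,true).
Bind Z := app(true,1); no other remaining equation mentions Z.
Bind B := g(d,true); no other remaining equation mentions B.
Decompose g/2: app(V,app(1,V)) =?= Q,  V =?= g(d,empty).
Bind Q := app(V,app(1,V)); no other remaining equation mentions Q.
Bind V := g(d,empty). Substituting into the earlier binding gives Q := app(g(d,empty),app(1,g(d,empty))).
MGU = { Z := app(true,1), B := g(d,true), Q := app(g(d,empty),app(1,g(d,empty))), V := g(d,empty) }, so Q := app(g(d,empty),app(1,g(d,empty))).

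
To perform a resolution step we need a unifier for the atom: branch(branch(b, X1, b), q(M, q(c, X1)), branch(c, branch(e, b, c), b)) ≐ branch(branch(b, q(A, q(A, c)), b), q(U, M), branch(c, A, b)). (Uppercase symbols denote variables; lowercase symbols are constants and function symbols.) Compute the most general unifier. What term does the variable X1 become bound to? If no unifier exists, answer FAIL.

q(branch(e, b, c), q(branch(e, b, c), c))

Decompose branch/3: branch(b, X1, b) ≐ branch(b, q(A, q(A, c)), b),  q(M, q(c, X1)) ≐ q(U, M),  branch(c, branch(e, b, c), b) ≐ branch(c, A, b).
Decompose branch/3: b ≐ b,  X1 ≐ q(A, q(A, c)),  b ≐ b.
Delete trivial equation b ≐ b.
Bind X1 := q(A, q(A, c)); substituting into the one remaining equation that mentions X1 gives: q(M, q(c, q(A, q(A, c)))) ≐ q(U, M).
Delete trivial equation b ≐ b.
Decompose q/2: M ≐ U,  q(c, q(A, q(A, c))) ≐ M.
Bind M := U; substituting into the one remaining equation that mentions M gives: q(c, q(A, q(A, c))) ≐ U.
Bind U := q(c, q(A, q(A, c))); no other remaining equation mentions U. Substituting into the earlier binding gives M := q(c, q(A, q(A, c))).
Decompose branch/3: c ≐ c,  branch(e, b, c) ≐ A,  b ≐ b.
Delete trivial equation c ≐ c.
Bind A := branch(e, b, c); no other remaining equation mentions A. Substituting into the earlier bindings gives X1 := q(branch(e, b, c), q(branch(e, b, c), c)), M := q(c, q(branch(e, b, c), q(branch(e, b, c), c))), U := q(c, q(branch(e, b, c), q(branch(e, b, c), c))).
Delete trivial equation b ≐ b.
MGU = { X1 ↦ q(branch(e, b, c), q(branch(e, b, c), c)), M ↦ q(c, q(branch(e, b, c), q(branch(e, b, c), c))), U ↦ q(c, q(branch(e, b, c), q(branch(e, b, c), c))), A ↦ branch(e, b, c) }, so X1 ↦ q(branch(e, b, c), q(branch(e, b, c), c)).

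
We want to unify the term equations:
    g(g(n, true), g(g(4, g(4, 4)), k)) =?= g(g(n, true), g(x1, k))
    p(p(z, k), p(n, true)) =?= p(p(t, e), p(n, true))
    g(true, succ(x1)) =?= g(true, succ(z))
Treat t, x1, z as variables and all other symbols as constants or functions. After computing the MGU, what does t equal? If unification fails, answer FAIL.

Decompose g/2: g(n, true) =?= g(n, true),  g(g(4, g(4, 4)), k) =?= g(x1, k).
Delete trivial equation g(n, true) =?= g(n, true).
Decompose g/2: g(4, g(4, 4)) =?= x1,  k =?= k.
Bind x1 := g(4, g(4, 4)); substituting into the one remaining equation that mentions x1 gives: g(true, succ(g(4, g(4, 4)))) =?= g(true, succ(z)).
Delete trivial equation k =?= k.
Decompose p/2: p(z, k) =?= p(t, e),  p(n, true) =?= p(n, true).
Decompose p/2: z =?= t,  k =?= e.
Bind z := t; substituting into the one remaining equation that mentions z gives: g(true, succ(g(4, g(4, 4)))) =?= g(true, succ(t)).
Clash: constants k and e differ; no unifier exists.

FAIL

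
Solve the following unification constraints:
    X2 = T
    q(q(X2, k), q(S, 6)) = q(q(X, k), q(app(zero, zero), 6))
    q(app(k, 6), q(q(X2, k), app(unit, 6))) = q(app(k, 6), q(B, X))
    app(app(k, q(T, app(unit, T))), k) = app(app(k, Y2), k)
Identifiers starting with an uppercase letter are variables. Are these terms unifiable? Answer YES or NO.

YES

Bind X2 := T; substituting into the 2 remaining equations that mention X2 gives: q(q(T, k), q(S, 6)) = q(q(X, k), q(app(zero, zero), 6)),  q(app(k, 6), q(q(T, k), app(unit, 6))) = q(app(k, 6), q(B, X)).
Decompose q/2: q(T, k) = q(X, k),  q(S, 6) = q(app(zero, zero), 6).
Decompose q/2: T = X,  k = k.
Bind T := X; substituting into the 2 remaining equations that mention T gives: q(app(k, 6), q(q(X, k), app(unit, 6))) = q(app(k, 6), q(B, X)),  app(app(k, q(X, app(unit, X))), k) = app(app(k, Y2), k). Substituting into the earlier binding gives X2 := X.
Delete trivial equation k = k.
Decompose q/2: S = app(zero, zero),  6 = 6.
Bind S := app(zero, zero); no other remaining equation mentions S.
Delete trivial equation 6 = 6.
Decompose q/2: app(k, 6) = app(k, 6),  q(q(X, k), app(unit, 6)) = q(B, X).
Delete trivial equation app(k, 6) = app(k, 6).
Decompose q/2: q(X, k) = B,  app(unit, 6) = X.
Bind B := q(X, k); no other remaining equation mentions B.
Bind X := app(unit, 6); substituting into the remaining equation gives: app(app(k, q(app(unit, 6), app(unit, app(unit, 6)))), k) = app(app(k, Y2), k). Substituting into the earlier bindings gives X2 := app(unit, 6), T := app(unit, 6), B := q(app(unit, 6), k).
Decompose app/2: app(k, q(app(unit, 6), app(unit, app(unit, 6)))) = app(k, Y2),  k = k.
Decompose app/2: k = k,  q(app(unit, 6), app(unit, app(unit, 6))) = Y2.
Delete trivial equation k = k.
Bind Y2 := q(app(unit, 6), app(unit, app(unit, 6))); no other remaining equation mentions Y2.
Delete trivial equation k = k.
No equations remain and no clash or occurs-check failure arose, so a unifier exists.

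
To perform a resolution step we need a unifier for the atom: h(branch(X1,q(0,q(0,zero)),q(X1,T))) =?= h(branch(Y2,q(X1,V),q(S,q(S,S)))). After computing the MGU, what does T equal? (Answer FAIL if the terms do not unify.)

Decompose h/1: branch(X1,q(0,q(0,zero)),q(X1,T)) =?= branch(Y2,q(X1,V),q(S,q(S,S))).
Decompose branch/3: X1 =?= Y2,  q(0,q(0,zero)) =?= q(X1,V),  q(X1,T) =?= q(S,q(S,S)).
Bind X1 := Y2; substituting into the remaining equations gives: q(0,q(0,zero)) =?= q(Y2,V),  q(Y2,T) =?= q(S,q(S,S)).
Decompose q/2: 0 =?= Y2,  q(0,zero) =?= V.
Bind Y2 := 0; substituting into the one remaining equation that mentions Y2 gives: q(0,T) =?= q(S,q(S,S)). Substituting into the earlier binding gives X1 := 0.
Bind V := q(0,zero); no other remaining equation mentions V.
Decompose q/2: 0 =?= S,  T =?= q(S,S).
Bind S := 0; substituting into the remaining equation gives: T =?= q(0,0).
Bind T := q(0,0).
MGU = { X1 ↦ 0, Y2 ↦ 0, V ↦ q(0,zero), S ↦ 0, T ↦ q(0,0) }, so T ↦ q(0,0).

q(0,0)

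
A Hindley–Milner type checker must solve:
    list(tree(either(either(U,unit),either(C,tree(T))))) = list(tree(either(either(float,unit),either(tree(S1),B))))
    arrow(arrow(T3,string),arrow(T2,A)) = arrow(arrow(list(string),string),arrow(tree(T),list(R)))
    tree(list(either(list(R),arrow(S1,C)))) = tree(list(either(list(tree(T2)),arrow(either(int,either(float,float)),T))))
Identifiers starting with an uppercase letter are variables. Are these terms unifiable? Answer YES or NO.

YES

Decompose list/1: tree(either(either(U,unit),either(C,tree(T)))) = tree(either(either(float,unit),either(tree(S1),B))).
Decompose tree/1: either(either(U,unit),either(C,tree(T))) = either(either(float,unit),either(tree(S1),B)).
Decompose either/2: either(U,unit) = either(float,unit),  either(C,tree(T)) = either(tree(S1),B).
Decompose either/2: U = float,  unit = unit.
Bind U := float; no other remaining equation mentions U.
Delete trivial equation unit = unit.
Decompose either/2: C = tree(S1),  tree(T) = B.
Bind C := tree(S1); substituting into the one remaining equation that mentions C gives: tree(list(either(list(R),arrow(S1,tree(S1))))) = tree(list(either(list(tree(T2)),arrow(either(int,either(float,float)),T)))).
Bind B := tree(T); no other remaining equation mentions B.
Decompose arrow/2: arrow(T3,string) = arrow(list(string),string),  arrow(T2,A) = arrow(tree(T),list(R)).
Decompose arrow/2: T3 = list(string),  string = string.
Bind T3 := list(string); no other remaining equation mentions T3.
Delete trivial equation string = string.
Decompose arrow/2: T2 = tree(T),  A = list(R).
Bind T2 := tree(T); substituting into the one remaining equation that mentions T2 gives: tree(list(either(list(R),arrow(S1,tree(S1))))) = tree(list(either(list(tree(tree(T))),arrow(either(int,either(float,float)),T)))).
Bind A := list(R); no other remaining equation mentions A.
Decompose tree/1: list(either(list(R),arrow(S1,tree(S1)))) = list(either(list(tree(tree(T))),arrow(either(int,either(float,float)),T))).
Decompose list/1: either(list(R),arrow(S1,tree(S1))) = either(list(tree(tree(T))),arrow(either(int,either(float,float)),T)).
Decompose either/2: list(R) = list(tree(tree(T))),  arrow(S1,tree(S1)) = arrow(either(int,either(float,float)),T).
Decompose list/1: R = tree(tree(T)).
Bind R := tree(tree(T)); no other remaining equation mentions R. Substituting into the earlier binding gives A := list(tree(tree(T))).
Decompose arrow/2: S1 = either(int,either(float,float)),  tree(S1) = T.
Bind S1 := either(int,either(float,float)); substituting into the remaining equation gives: tree(either(int,either(float,float))) = T. Substituting into the earlier binding gives C := tree(either(int,either(float,float))).
Bind T := tree(either(int,either(float,float))). Substituting into the earlier bindings gives B := tree(tree(either(int,either(float,float)))), T2 := tree(tree(either(int,either(float,float)))), A := list(tree(tree(tree(either(int,either(float,float)))))), R := tree(tree(tree(either(int,either(float,float))))).
No equations remain and no clash or occurs-check failure arose, so a unifier exists.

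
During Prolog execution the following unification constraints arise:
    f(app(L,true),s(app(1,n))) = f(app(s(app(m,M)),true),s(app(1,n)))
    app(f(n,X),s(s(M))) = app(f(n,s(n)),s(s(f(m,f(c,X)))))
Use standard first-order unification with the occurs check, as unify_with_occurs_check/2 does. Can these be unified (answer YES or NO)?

Decompose f/2: app(L,true) = app(s(app(m,M)),true),  s(app(1,n)) = s(app(1,n)).
Decompose app/2: L = s(app(m,M)),  true = true.
Bind L := s(app(m,M)); no other remaining equation mentions L.
Delete trivial equation true = true.
Delete trivial equation s(app(1,n)) = s(app(1,n)).
Decompose app/2: f(n,X) = f(n,s(n)),  s(s(M)) = s(s(f(m,f(c,X)))).
Decompose f/2: n = n,  X = s(n).
Delete trivial equation n = n.
Bind X := s(n); substituting into the remaining equation gives: s(s(M)) = s(s(f(m,f(c,s(n))))).
Decompose s/1: s(M) = s(f(m,f(c,s(n)))).
Decompose s/1: M = f(m,f(c,s(n))).
Bind M := f(m,f(c,s(n))). Substituting into the earlier binding gives L := s(app(m,f(m,f(c,s(n))))).
No equations remain and no clash or occurs-check failure arose, so a unifier exists.

YES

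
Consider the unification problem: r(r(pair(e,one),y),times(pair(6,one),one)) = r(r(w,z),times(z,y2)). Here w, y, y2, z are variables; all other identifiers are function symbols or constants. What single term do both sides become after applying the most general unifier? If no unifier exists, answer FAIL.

r(r(pair(e,one),pair(6,one)),times(pair(6,one),one))

Decompose r/2: r(pair(e,one),y) = r(w,z),  times(pair(6,one),one) = times(z,y2).
Decompose r/2: pair(e,one) = w,  y = z.
Bind w := pair(e,one); no other remaining equation mentions w.
Bind y := z; no other remaining equation mentions y.
Decompose times/2: pair(6,one) = z,  one = y2.
Bind z := pair(6,one); no other remaining equation mentions z. Substituting into the earlier binding gives y := pair(6,one).
Bind y2 := one.
Applying the MGU to either side gives r(r(pair(e,one),pair(6,one)),times(pair(6,one),one)).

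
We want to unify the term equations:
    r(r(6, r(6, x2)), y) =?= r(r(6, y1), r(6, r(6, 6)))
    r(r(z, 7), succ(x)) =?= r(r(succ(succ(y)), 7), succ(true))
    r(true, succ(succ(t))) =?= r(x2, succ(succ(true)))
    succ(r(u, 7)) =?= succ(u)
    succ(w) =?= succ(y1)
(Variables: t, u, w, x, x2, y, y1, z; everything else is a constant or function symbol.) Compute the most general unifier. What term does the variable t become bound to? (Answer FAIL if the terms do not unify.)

Decompose r/2: r(6, r(6, x2)) =?= r(6, y1),  y =?= r(6, r(6, 6)).
Decompose r/2: 6 =?= 6,  r(6, x2) =?= y1.
Delete trivial equation 6 =?= 6.
Bind y1 := r(6, x2); substituting into the one remaining equation that mentions y1 gives: succ(w) =?= succ(r(6, x2)).
Bind y := r(6, r(6, 6)); substituting into the one remaining equation that mentions y gives: r(r(z, 7), succ(x)) =?= r(r(succ(succ(r(6, r(6, 6)))), 7), succ(true)).
Decompose r/2: r(z, 7) =?= r(succ(succ(r(6, r(6, 6)))), 7),  succ(x) =?= succ(true).
Decompose r/2: z =?= succ(succ(r(6, r(6, 6)))),  7 =?= 7.
Bind z := succ(succ(r(6, r(6, 6)))); no other remaining equation mentions z.
Delete trivial equation 7 =?= 7.
Decompose succ/1: x =?= true.
Bind x := true; no other remaining equation mentions x.
Decompose r/2: true =?= x2,  succ(succ(t)) =?= succ(succ(true)).
Bind x2 := true; substituting into the one remaining equation that mentions x2 gives: succ(w) =?= succ(r(6, true)). Substituting into the earlier binding gives y1 := r(6, true).
Decompose succ/1: succ(t) =?= succ(true).
Decompose succ/1: t =?= true.
Bind t := true; no other remaining equation mentions t.
Decompose succ/1: r(u, 7) =?= u.
Occurs check fails: u occurs in r(u, 7); the equation u =?= r(u, 7) has no finite solution.

FAIL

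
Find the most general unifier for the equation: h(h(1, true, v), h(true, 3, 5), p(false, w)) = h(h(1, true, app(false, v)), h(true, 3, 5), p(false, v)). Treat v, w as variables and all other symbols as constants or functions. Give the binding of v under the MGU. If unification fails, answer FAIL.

FAIL

Decompose h/3: h(1, true, v) = h(1, true, app(false, v)),  h(true, 3, 5) = h(true, 3, 5),  p(false, w) = p(false, v).
Decompose h/3: 1 = 1,  true = true,  v = app(false, v).
Delete trivial equation 1 = 1.
Delete trivial equation true = true.
Occurs check fails: v occurs in app(false, v); the equation v = app(false, v) has no finite solution.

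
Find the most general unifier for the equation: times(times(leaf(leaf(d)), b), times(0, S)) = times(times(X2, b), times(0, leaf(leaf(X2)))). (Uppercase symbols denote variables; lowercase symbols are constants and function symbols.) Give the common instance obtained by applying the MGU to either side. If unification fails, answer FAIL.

times(times(leaf(leaf(d)), b), times(0, leaf(leaf(leaf(leaf(d))))))

Decompose times/2: times(leaf(leaf(d)), b) = times(X2, b),  times(0, S) = times(0, leaf(leaf(X2))).
Decompose times/2: leaf(leaf(d)) = X2,  b = b.
Bind X2 := leaf(leaf(d)); substituting into the one remaining equation that mentions X2 gives: times(0, S) = times(0, leaf(leaf(leaf(leaf(d))))).
Delete trivial equation b = b.
Decompose times/2: 0 = 0,  S = leaf(leaf(leaf(leaf(d)))).
Delete trivial equation 0 = 0.
Bind S := leaf(leaf(leaf(leaf(d)))).
Applying the MGU to either side gives times(times(leaf(leaf(d)), b), times(0, leaf(leaf(leaf(leaf(d)))))).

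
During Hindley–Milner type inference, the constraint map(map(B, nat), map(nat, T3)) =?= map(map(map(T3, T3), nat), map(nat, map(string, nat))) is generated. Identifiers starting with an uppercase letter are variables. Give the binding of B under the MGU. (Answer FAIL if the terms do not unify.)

map(map(string, nat), map(string, nat))

Decompose map/2: map(B, nat) =?= map(map(T3, T3), nat),  map(nat, T3) =?= map(nat, map(string, nat)).
Decompose map/2: B =?= map(T3, T3),  nat =?= nat.
Bind B := map(T3, T3); no other remaining equation mentions B.
Delete trivial equation nat =?= nat.
Decompose map/2: nat =?= nat,  T3 =?= map(string, nat).
Delete trivial equation nat =?= nat.
Bind T3 := map(string, nat). Substituting into the earlier binding gives B := map(map(string, nat), map(string, nat)).
MGU = { B := map(map(string, nat), map(string, nat)), T3 := map(string, nat) }, so B := map(map(string, nat), map(string, nat)).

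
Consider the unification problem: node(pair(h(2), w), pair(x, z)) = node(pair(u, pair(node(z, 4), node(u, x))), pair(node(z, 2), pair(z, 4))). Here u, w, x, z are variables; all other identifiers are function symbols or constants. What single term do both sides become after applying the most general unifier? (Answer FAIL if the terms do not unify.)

FAIL

Decompose node/2: pair(h(2), w) = pair(u, pair(node(z, 4), node(u, x))),  pair(x, z) = pair(node(z, 2), pair(z, 4)).
Decompose pair/2: h(2) = u,  w = pair(node(z, 4), node(u, x)).
Bind u := h(2); substituting into the one remaining equation that mentions u gives: w = pair(node(z, 4), node(h(2), x)).
Bind w := pair(node(z, 4), node(h(2), x)); no other remaining equation mentions w.
Decompose pair/2: x = node(z, 2),  z = pair(z, 4).
Bind x := node(z, 2); no other remaining equation mentions x. Substituting into the earlier binding gives w := pair(node(z, 4), node(h(2), node(z, 2))).
Occurs check fails: z occurs in pair(z, 4); the equation z = pair(z, 4) has no finite solution.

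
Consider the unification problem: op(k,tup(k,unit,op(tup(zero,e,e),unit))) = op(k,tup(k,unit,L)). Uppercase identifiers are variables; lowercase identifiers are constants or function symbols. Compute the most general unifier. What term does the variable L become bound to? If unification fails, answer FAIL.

Decompose op/2: k = k,  tup(k,unit,op(tup(zero,e,e),unit)) = tup(k,unit,L).
Delete trivial equation k = k.
Decompose tup/3: k = k,  unit = unit,  op(tup(zero,e,e),unit) = L.
Delete trivial equation k = k.
Delete trivial equation unit = unit.
Bind L := op(tup(zero,e,e),unit).
MGU = { L ↦ op(tup(zero,e,e),unit) }, so L ↦ op(tup(zero,e,e),unit).

op(tup(zero,e,e),unit)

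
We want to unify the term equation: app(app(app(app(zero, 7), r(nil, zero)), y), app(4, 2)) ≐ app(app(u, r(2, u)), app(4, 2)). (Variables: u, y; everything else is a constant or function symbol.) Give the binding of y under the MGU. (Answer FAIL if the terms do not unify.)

r(2, app(app(zero, 7), r(nil, zero)))

Decompose app/2: app(app(app(zero, 7), r(nil, zero)), y) ≐ app(u, r(2, u)),  app(4, 2) ≐ app(4, 2).
Decompose app/2: app(app(zero, 7), r(nil, zero)) ≐ u,  y ≐ r(2, u).
Bind u := app(app(zero, 7), r(nil, zero)); substituting into the one remaining equation that mentions u gives: y ≐ r(2, app(app(zero, 7), r(nil, zero))).
Bind y := r(2, app(app(zero, 7), r(nil, zero))); no other remaining equation mentions y.
Delete trivial equation app(4, 2) ≐ app(4, 2).
MGU = { u ↦ app(app(zero, 7), r(nil, zero)), y ↦ r(2, app(app(zero, 7), r(nil, zero))) }, so y ↦ r(2, app(app(zero, 7), r(nil, zero))).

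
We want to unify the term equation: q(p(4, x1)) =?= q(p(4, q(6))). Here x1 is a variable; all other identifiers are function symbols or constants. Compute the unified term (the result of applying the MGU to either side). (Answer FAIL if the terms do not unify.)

q(p(4, q(6)))

Decompose q/1: p(4, x1) =?= p(4, q(6)).
Decompose p/2: 4 =?= 4,  x1 =?= q(6).
Delete trivial equation 4 =?= 4.
Bind x1 := q(6).
Applying the MGU to either side gives q(p(4, q(6))).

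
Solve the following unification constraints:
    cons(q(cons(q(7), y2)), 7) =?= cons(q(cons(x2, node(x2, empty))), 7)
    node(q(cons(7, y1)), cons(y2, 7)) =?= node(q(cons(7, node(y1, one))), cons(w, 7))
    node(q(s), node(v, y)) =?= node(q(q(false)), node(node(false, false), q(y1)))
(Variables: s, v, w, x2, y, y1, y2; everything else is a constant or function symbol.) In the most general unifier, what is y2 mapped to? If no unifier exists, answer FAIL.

Decompose cons/2: q(cons(q(7), y2)) =?= q(cons(x2, node(x2, empty))),  7 =?= 7.
Decompose q/1: cons(q(7), y2) =?= cons(x2, node(x2, empty)).
Decompose cons/2: q(7) =?= x2,  y2 =?= node(x2, empty).
Bind x2 := q(7); substituting into the one remaining equation that mentions x2 gives: y2 =?= node(q(7), empty).
Bind y2 := node(q(7), empty); substituting into the one remaining equation that mentions y2 gives: node(q(cons(7, y1)), cons(node(q(7), empty), 7)) =?= node(q(cons(7, node(y1, one))), cons(w, 7)).
Delete trivial equation 7 =?= 7.
Decompose node/2: q(cons(7, y1)) =?= q(cons(7, node(y1, one))),  cons(node(q(7), empty), 7) =?= cons(w, 7).
Decompose q/1: cons(7, y1) =?= cons(7, node(y1, one)).
Decompose cons/2: 7 =?= 7,  y1 =?= node(y1, one).
Delete trivial equation 7 =?= 7.
Occurs check fails: y1 occurs in node(y1, one); the equation y1 =?= node(y1, one) has no finite solution.

FAIL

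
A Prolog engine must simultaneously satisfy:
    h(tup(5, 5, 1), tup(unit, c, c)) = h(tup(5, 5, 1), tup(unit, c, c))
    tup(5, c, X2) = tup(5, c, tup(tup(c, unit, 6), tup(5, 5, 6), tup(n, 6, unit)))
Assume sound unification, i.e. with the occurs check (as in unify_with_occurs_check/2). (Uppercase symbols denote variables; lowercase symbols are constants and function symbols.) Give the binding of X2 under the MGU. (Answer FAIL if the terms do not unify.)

Delete trivial equation h(tup(5, 5, 1), tup(unit, c, c)) = h(tup(5, 5, 1), tup(unit, c, c)).
Decompose tup/3: 5 = 5,  c = c,  X2 = tup(tup(c, unit, 6), tup(5, 5, 6), tup(n, 6, unit)).
Delete trivial equation 5 = 5.
Delete trivial equation c = c.
Bind X2 := tup(tup(c, unit, 6), tup(5, 5, 6), tup(n, 6, unit)).
MGU = { X2 = tup(tup(c, unit, 6), tup(5, 5, 6), tup(n, 6, unit)) }, so X2 = tup(tup(c, unit, 6), tup(5, 5, 6), tup(n, 6, unit)).

tup(tup(c, unit, 6), tup(5, 5, 6), tup(n, 6, unit))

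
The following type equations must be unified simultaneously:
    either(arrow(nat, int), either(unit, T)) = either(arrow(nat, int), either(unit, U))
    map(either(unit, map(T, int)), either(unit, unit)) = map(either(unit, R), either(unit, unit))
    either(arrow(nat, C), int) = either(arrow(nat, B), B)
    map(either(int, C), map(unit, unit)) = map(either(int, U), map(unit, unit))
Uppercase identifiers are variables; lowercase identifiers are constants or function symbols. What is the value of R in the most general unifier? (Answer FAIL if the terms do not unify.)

map(int, int)

Decompose either/2: arrow(nat, int) = arrow(nat, int),  either(unit, T) = either(unit, U).
Delete trivial equation arrow(nat, int) = arrow(nat, int).
Decompose either/2: unit = unit,  T = U.
Delete trivial equation unit = unit.
Bind T := U; substituting into the one remaining equation that mentions T gives: map(either(unit, map(U, int)), either(unit, unit)) = map(either(unit, R), either(unit, unit)).
Decompose map/2: either(unit, map(U, int)) = either(unit, R),  either(unit, unit) = either(unit, unit).
Decompose either/2: unit = unit,  map(U, int) = R.
Delete trivial equation unit = unit.
Bind R := map(U, int); no other remaining equation mentions R.
Delete trivial equation either(unit, unit) = either(unit, unit).
Decompose either/2: arrow(nat, C) = arrow(nat, B),  int = B.
Decompose arrow/2: nat = nat,  C = B.
Delete trivial equation nat = nat.
Bind C := B; substituting into the one remaining equation that mentions C gives: map(either(int, B), map(unit, unit)) = map(either(int, U), map(unit, unit)).
Bind B := int; substituting into the remaining equation gives: map(either(int, int), map(unit, unit)) = map(either(int, U), map(unit, unit)). Substituting into the earlier binding gives C := int.
Decompose map/2: either(int, int) = either(int, U),  map(unit, unit) = map(unit, unit).
Decompose either/2: int = int,  int = U.
Delete trivial equation int = int.
Bind U := int; no other remaining equation mentions U. Substituting into the earlier bindings gives T := int, R := map(int, int).
Delete trivial equation map(unit, unit) = map(unit, unit).
MGU = { T -> int, R -> map(int, int), C -> int, B -> int, U -> int }, so R -> map(int, int).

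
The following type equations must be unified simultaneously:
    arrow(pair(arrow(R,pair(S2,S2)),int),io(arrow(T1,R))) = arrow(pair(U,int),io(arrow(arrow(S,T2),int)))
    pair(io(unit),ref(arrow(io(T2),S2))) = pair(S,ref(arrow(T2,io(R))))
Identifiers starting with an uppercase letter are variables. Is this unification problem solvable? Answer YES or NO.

Decompose arrow/2: pair(arrow(R,pair(S2,S2)),int) = pair(U,int),  io(arrow(T1,R)) = io(arrow(arrow(S,T2),int)).
Decompose pair/2: arrow(R,pair(S2,S2)) = U,  int = int.
Bind U := arrow(R,pair(S2,S2)); no other remaining equation mentions U.
Delete trivial equation int = int.
Decompose io/1: arrow(T1,R) = arrow(arrow(S,T2),int).
Decompose arrow/2: T1 = arrow(S,T2),  R = int.
Bind T1 := arrow(S,T2); no other remaining equation mentions T1.
Bind R := int; substituting into the remaining equation gives: pair(io(unit),ref(arrow(io(T2),S2))) = pair(S,ref(arrow(T2,io(int)))). Substituting into the earlier binding gives U := arrow(int,pair(S2,S2)).
Decompose pair/2: io(unit) = S,  ref(arrow(io(T2),S2)) = ref(arrow(T2,io(int))).
Bind S := io(unit); no other remaining equation mentions S. Substituting into the earlier binding gives T1 := arrow(io(unit),T2).
Decompose ref/1: arrow(io(T2),S2) = arrow(T2,io(int)).
Decompose arrow/2: io(T2) = T2,  S2 = io(int).
Occurs check fails: T2 occurs in io(T2); the equation T2 = io(T2) has no finite solution.

NO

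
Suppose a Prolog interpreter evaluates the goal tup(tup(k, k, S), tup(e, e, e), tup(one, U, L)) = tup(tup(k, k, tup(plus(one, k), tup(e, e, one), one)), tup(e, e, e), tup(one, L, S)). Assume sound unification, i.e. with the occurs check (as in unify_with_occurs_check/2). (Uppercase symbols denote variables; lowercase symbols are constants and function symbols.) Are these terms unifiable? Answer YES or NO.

Decompose tup/3: tup(k, k, S) = tup(k, k, tup(plus(one, k), tup(e, e, one), one)),  tup(e, e, e) = tup(e, e, e),  tup(one, U, L) = tup(one, L, S).
Decompose tup/3: k = k,  k = k,  S = tup(plus(one, k), tup(e, e, one), one).
Delete trivial equation k = k.
Delete trivial equation k = k.
Bind S := tup(plus(one, k), tup(e, e, one), one); substituting into the one remaining equation that mentions S gives: tup(one, U, L) = tup(one, L, tup(plus(one, k), tup(e, e, one), one)).
Delete trivial equation tup(e, e, e) = tup(e, e, e).
Decompose tup/3: one = one,  U = L,  L = tup(plus(one, k), tup(e, e, one), one).
Delete trivial equation one = one.
Bind U := L; no other remaining equation mentions U.
Bind L := tup(plus(one, k), tup(e, e, one), one). Substituting into the earlier binding gives U := tup(plus(one, k), tup(e, e, one), one).
No equations remain and no clash or occurs-check failure arose, so a unifier exists.

YES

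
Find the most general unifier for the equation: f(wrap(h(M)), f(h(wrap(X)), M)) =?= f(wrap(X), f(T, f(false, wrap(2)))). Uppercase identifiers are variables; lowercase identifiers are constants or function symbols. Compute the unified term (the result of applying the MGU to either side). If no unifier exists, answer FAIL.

Decompose f/2: wrap(h(M)) =?= wrap(X),  f(h(wrap(X)), M) =?= f(T, f(false, wrap(2))).
Decompose wrap/1: h(M) =?= X.
Bind X := h(M); substituting into the remaining equation gives: f(h(wrap(h(M))), M) =?= f(T, f(false, wrap(2))).
Decompose f/2: h(wrap(h(M))) =?= T,  M =?= f(false, wrap(2)).
Bind T := h(wrap(h(M))); no other remaining equation mentions T.
Bind M := f(false, wrap(2)). Substituting into the earlier bindings gives X := h(f(false, wrap(2))), T := h(wrap(h(f(false, wrap(2))))).
Applying the MGU to either side gives f(wrap(h(f(false, wrap(2)))), f(h(wrap(h(f(false, wrap(2))))), f(false, wrap(2)))).

f(wrap(h(f(false, wrap(2)))), f(h(wrap(h(f(false, wrap(2))))), f(false, wrap(2))))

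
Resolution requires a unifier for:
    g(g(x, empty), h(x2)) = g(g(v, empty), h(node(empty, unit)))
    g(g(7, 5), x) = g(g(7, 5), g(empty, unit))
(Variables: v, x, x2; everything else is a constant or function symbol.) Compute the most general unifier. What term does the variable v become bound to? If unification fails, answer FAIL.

g(empty, unit)

Decompose g/2: g(x, empty) = g(v, empty),  h(x2) = h(node(empty, unit)).
Decompose g/2: x = v,  empty = empty.
Bind x := v; substituting into the one remaining equation that mentions x gives: g(g(7, 5), v) = g(g(7, 5), g(empty, unit)).
Delete trivial equation empty = empty.
Decompose h/1: x2 = node(empty, unit).
Bind x2 := node(empty, unit); no other remaining equation mentions x2.
Decompose g/2: g(7, 5) = g(7, 5),  v = g(empty, unit).
Delete trivial equation g(7, 5) = g(7, 5).
Bind v := g(empty, unit). Substituting into the earlier binding gives x := g(empty, unit).
MGU = { x := g(empty, unit), x2 := node(empty, unit), v := g(empty, unit) }, so v := g(empty, unit).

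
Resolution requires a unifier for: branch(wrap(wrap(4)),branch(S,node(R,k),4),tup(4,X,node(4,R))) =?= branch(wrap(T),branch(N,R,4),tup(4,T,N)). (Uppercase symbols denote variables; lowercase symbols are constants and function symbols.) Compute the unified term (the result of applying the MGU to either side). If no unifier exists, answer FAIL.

FAIL

Decompose branch/3: wrap(wrap(4)) =?= wrap(T),  branch(S,node(R,k),4) =?= branch(N,R,4),  tup(4,X,node(4,R)) =?= tup(4,T,N).
Decompose wrap/1: wrap(4) =?= T.
Bind T := wrap(4); substituting into the one remaining equation that mentions T gives: tup(4,X,node(4,R)) =?= tup(4,wrap(4),N).
Decompose branch/3: S =?= N,  node(R,k) =?= R,  4 =?= 4.
Bind S := N; no other remaining equation mentions S.
Occurs check fails: R occurs in node(R,k); the equation R =?= node(R,k) has no finite solution.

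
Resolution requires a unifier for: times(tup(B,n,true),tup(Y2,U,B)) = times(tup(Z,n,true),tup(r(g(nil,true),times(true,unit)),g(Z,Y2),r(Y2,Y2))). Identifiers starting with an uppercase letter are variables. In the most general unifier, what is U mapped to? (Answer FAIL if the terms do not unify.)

Decompose times/2: tup(B,n,true) = tup(Z,n,true),  tup(Y2,U,B) = tup(r(g(nil,true),times(true,unit)),g(Z,Y2),r(Y2,Y2)).
Decompose tup/3: B = Z,  n = n,  true = true.
Bind B := Z; substituting into the one remaining equation that mentions B gives: tup(Y2,U,Z) = tup(r(g(nil,true),times(true,unit)),g(Z,Y2),r(Y2,Y2)).
Delete trivial equation n = n.
Delete trivial equation true = true.
Decompose tup/3: Y2 = r(g(nil,true),times(true,unit)),  U = g(Z,Y2),  Z = r(Y2,Y2).
Bind Y2 := r(g(nil,true),times(true,unit)); substituting into the remaining equations gives: U = g(Z,r(g(nil,true),times(true,unit))),  Z = r(r(g(nil,true),times(true,unit)),r(g(nil,true),times(true,unit))).
Bind U := g(Z,r(g(nil,true),times(true,unit))); no other remaining equation mentions U.
Bind Z := r(r(g(nil,true),times(true,unit)),r(g(nil,true),times(true,unit))). Substituting into the earlier bindings gives B := r(r(g(nil,true),times(true,unit)),r(g(nil,true),times(true,unit))), U := g(r(r(g(nil,true),times(true,unit)),r(g(nil,true),times(true,unit))),r(g(nil,true),times(true,unit))).
MGU = { B -> r(r(g(nil,true),times(true,unit)),r(g(nil,true),times(true,unit))), Y2 -> r(g(nil,true),times(true,unit)), U -> g(r(r(g(nil,true),times(true,unit)),r(g(nil,true),times(true,unit))),r(g(nil,true),times(true,unit))), Z -> r(r(g(nil,true),times(true,unit)),r(g(nil,true),times(true,unit))) }, so U -> g(r(r(g(nil,true),times(true,unit)),r(g(nil,true),times(true,unit))),r(g(nil,true),times(true,unit))).

g(r(r(g(nil,true),times(true,unit)),r(g(nil,true),times(true,unit))),r(g(nil,true),times(true,unit)))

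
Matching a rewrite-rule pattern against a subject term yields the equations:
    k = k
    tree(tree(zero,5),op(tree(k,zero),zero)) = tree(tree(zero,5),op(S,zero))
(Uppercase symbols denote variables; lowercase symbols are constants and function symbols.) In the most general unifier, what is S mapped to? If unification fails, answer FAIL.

Delete trivial equation k = k.
Decompose tree/2: tree(zero,5) = tree(zero,5),  op(tree(k,zero),zero) = op(S,zero).
Delete trivial equation tree(zero,5) = tree(zero,5).
Decompose op/2: tree(k,zero) = S,  zero = zero.
Bind S := tree(k,zero); no other remaining equation mentions S.
Delete trivial equation zero = zero.
MGU = { S -> tree(k,zero) }, so S -> tree(k,zero).

tree(k,zero)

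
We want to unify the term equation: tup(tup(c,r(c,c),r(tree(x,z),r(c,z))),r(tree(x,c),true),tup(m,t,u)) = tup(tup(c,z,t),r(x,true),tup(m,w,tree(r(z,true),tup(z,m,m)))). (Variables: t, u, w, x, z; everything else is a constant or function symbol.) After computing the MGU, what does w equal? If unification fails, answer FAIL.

Decompose tup/3: tup(c,r(c,c),r(tree(x,z),r(c,z))) = tup(c,z,t),  r(tree(x,c),true) = r(x,true),  tup(m,t,u) = tup(m,w,tree(r(z,true),tup(z,m,m))).
Decompose tup/3: c = c,  r(c,c) = z,  r(tree(x,z),r(c,z)) = t.
Delete trivial equation c = c.
Bind z := r(c,c); substituting into the 2 remaining equations that mention z gives: r(tree(x,r(c,c)),r(c,r(c,c))) = t,  tup(m,t,u) = tup(m,w,tree(r(r(c,c),true),tup(r(c,c),m,m))).
Bind t := r(tree(x,r(c,c)),r(c,r(c,c))); substituting into the one remaining equation that mentions t gives: tup(m,r(tree(x,r(c,c)),r(c,r(c,c))),u) = tup(m,w,tree(r(r(c,c),true),tup(r(c,c),m,m))).
Decompose r/2: tree(x,c) = x,  true = true.
Occurs check fails: x occurs in tree(x,c); the equation x = tree(x,c) has no finite solution.

FAIL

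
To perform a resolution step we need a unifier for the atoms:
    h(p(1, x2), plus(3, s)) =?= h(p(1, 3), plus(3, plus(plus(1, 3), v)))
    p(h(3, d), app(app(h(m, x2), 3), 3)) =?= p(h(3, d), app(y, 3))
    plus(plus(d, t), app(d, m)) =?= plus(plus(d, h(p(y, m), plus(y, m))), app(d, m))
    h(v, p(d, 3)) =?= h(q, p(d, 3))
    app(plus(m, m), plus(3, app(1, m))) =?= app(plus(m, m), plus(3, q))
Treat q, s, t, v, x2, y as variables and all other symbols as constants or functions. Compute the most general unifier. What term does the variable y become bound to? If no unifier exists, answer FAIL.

app(h(m, 3), 3)

Decompose h/2: p(1, x2) =?= p(1, 3),  plus(3, s) =?= plus(3, plus(plus(1, 3), v)).
Decompose p/2: 1 =?= 1,  x2 =?= 3.
Delete trivial equation 1 =?= 1.
Bind x2 := 3; substituting into the one remaining equation that mentions x2 gives: p(h(3, d), app(app(h(m, 3), 3), 3)) =?= p(h(3, d), app(y, 3)).
Decompose plus/2: 3 =?= 3,  s =?= plus(plus(1, 3), v).
Delete trivial equation 3 =?= 3.
Bind s := plus(plus(1, 3), v); no other remaining equation mentions s.
Decompose p/2: h(3, d) =?= h(3, d),  app(app(h(m, 3), 3), 3) =?= app(y, 3).
Delete trivial equation h(3, d) =?= h(3, d).
Decompose app/2: app(h(m, 3), 3) =?= y,  3 =?= 3.
Bind y := app(h(m, 3), 3); substituting into the one remaining equation that mentions y gives: plus(plus(d, t), app(d, m)) =?= plus(plus(d, h(p(app(h(m, 3), 3), m), plus(app(h(m, 3), 3), m))), app(d, m)).
Delete trivial equation 3 =?= 3.
Decompose plus/2: plus(d, t) =?= plus(d, h(p(app(h(m, 3), 3), m), plus(app(h(m, 3), 3), m))),  app(d, m) =?= app(d, m).
Decompose plus/2: d =?= d,  t =?= h(p(app(h(m, 3), 3), m), plus(app(h(m, 3), 3), m)).
Delete trivial equation d =?= d.
Bind t := h(p(app(h(m, 3), 3), m), plus(app(h(m, 3), 3), m)); no other remaining equation mentions t.
Delete trivial equation app(d, m) =?= app(d, m).
Decompose h/2: v =?= q,  p(d, 3) =?= p(d, 3).
Bind v := q; no other remaining equation mentions v. Substituting into the earlier binding gives s := plus(plus(1, 3), q).
Delete trivial equation p(d, 3) =?= p(d, 3).
Decompose app/2: plus(m, m) =?= plus(m, m),  plus(3, app(1, m)) =?= plus(3, q).
Delete trivial equation plus(m, m) =?= plus(m, m).
Decompose plus/2: 3 =?= 3,  app(1, m) =?= q.
Delete trivial equation 3 =?= 3.
Bind q := app(1, m). Substituting into the earlier bindings gives s := plus(plus(1, 3), app(1, m)), v := app(1, m).
MGU = { x2 ↦ 3, s ↦ plus(plus(1, 3), app(1, m)), y ↦ app(h(m, 3), 3), t ↦ h(p(app(h(m, 3), 3), m), plus(app(h(m, 3), 3), m)), v ↦ app(1, m), q ↦ app(1, m) }, so y ↦ app(h(m, 3), 3).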